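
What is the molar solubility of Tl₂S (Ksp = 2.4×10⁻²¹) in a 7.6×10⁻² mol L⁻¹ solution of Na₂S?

8.9×10⁻¹¹ M

Tl₂S(s) ⇌ 2 Tl⁺(aq) + S²⁻(aq)
S²⁻ is already present at 7.6×10⁻² mol L⁻¹. If s mol/L of Tl₂S dissolves, [Tl⁺] = 2s while [S²⁻] ≈ 7.6×10⁻² mol L⁻¹.
Ksp = [Tl⁺]^2[S²⁻] = (2s)^2(7.6×10⁻²)
(2s)^2 = 2.4×10⁻²¹ / (7.6×10⁻²) = 3.2×10⁻²⁰
s = 8.9×10⁻¹¹ mol L⁻¹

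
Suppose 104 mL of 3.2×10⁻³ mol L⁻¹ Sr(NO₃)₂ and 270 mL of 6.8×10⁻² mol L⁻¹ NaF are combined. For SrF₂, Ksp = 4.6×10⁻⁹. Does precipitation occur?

Yes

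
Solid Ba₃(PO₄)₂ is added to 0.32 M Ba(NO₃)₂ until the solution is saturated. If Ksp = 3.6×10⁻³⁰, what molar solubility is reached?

5.2×10⁻¹⁵ M

Ba₃(PO₄)₂(s) ⇌ 3 Ba²⁺(aq) + 2 PO₄³⁻(aq)
With Ba²⁺ already at 0.32 M and s small, take [Ba²⁺] ≈ 0.32 M and [PO₄³⁻] = 2s.
Ksp = [Ba²⁺]^3[PO₄³⁻]^2 = (0.32)^3(2s)^2
(2s)^2 = 3.6×10⁻³⁰ / (0.32)^3 = 1.1×10⁻²⁸
s = 5.2×10⁻¹⁵ M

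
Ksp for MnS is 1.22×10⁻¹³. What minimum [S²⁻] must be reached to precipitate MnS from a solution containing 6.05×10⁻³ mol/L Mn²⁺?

Precipitation begins when Q = Ksp.
MnS(s) ⇌ Mn²⁺(aq) + S²⁻(aq)
Ksp = [Mn²⁺][S²⁻] = [S²⁻](6.05×10⁻³)
[S²⁻] = 1.22×10⁻¹³ / (6.05×10⁻³) = 2.02×10⁻¹¹
[S²⁻] = 2.02×10⁻¹¹ mol/L

2.02×10⁻¹¹ M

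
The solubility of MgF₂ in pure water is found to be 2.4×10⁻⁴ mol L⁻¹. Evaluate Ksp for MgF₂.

Ksp = 5.5×10⁻¹¹

MgF₂(s) ⇌ Mg²⁺(aq) + 2 F⁻(aq)
Call the molar solubility s, so that [Mg²⁺] = s and [F⁻] = 2s.
Ksp = [Mg²⁺][F⁻]^2 = s · (2s)^2 = 4s^3
Ksp = 4 × (2.4×10⁻⁴)^3 = 5.5×10⁻¹¹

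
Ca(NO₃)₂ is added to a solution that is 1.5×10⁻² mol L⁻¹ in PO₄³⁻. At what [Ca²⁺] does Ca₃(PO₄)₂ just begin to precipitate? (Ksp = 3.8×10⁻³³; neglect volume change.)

Each salt precipitates once Q = Ksp for that salt.
Ca₃(PO₄)₂(s) ⇌ 3 Ca²⁺(aq) + 2 PO₄³⁻(aq)
Ksp = [Ca²⁺]^3[PO₄³⁻]^2 = [Ca²⁺]^3(1.5×10⁻²)^2
[Ca²⁺]^3 = 3.8×10⁻³³ / (1.5×10⁻²)^2 = 1.7×10⁻²⁹
[Ca²⁺] = 2.6×10⁻¹⁰ mol L⁻¹

2.6×10⁻¹⁰ M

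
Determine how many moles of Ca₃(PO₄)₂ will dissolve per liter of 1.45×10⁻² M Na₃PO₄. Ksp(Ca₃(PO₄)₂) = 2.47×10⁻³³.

7.58×10⁻¹¹ M

Ca₃(PO₄)₂(s) ⇌ 3 Ca²⁺(aq) + 2 PO₄³⁻(aq)
The solution already contains PO₄³⁻ at 1.45×10⁻² M. Let s be the molar solubility of Ca₃(PO₄)₂.
[PO₄³⁻] ≈ 1.45×10⁻² M (common ion dominates); [Ca²⁺] = 3s.
Ksp = [Ca²⁺]^3[PO₄³⁻]^2 = (3s)^3(1.45×10⁻²)^2
(3s)^3 = 2.47×10⁻³³ / (1.45×10⁻²)^2 = 1.17×10⁻²⁹
s = 7.58×10⁻¹¹ M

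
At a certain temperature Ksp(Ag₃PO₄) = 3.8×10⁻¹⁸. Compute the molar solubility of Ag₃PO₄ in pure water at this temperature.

1.9×10⁻⁵ M

Ag₃PO₄(s) ⇌ 3 Ag⁺(aq) + PO₄³⁻(aq)
With molar solubility s: [Ag⁺] = 3s, [PO₄³⁻] = s.
Ksp = [Ag⁺]^3[PO₄³⁻] = (3s)^3 · s = 27s^4
27s^4 = 3.8×10⁻¹⁸  ⇒  s^4 = 1.4×10⁻¹⁹
Taking the 4th root, s = 1.9×10⁻⁵ M.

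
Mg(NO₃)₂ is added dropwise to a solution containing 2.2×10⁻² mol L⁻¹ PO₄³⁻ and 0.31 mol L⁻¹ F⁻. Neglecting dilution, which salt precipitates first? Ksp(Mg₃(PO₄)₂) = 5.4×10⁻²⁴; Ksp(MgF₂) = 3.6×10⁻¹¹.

Precipitation begins when Q = Ksp.
For Mg₃(PO₄)₂: [Mg²⁺] = (Ksp/[PO₄³⁻]^2)^(1/3) = 2.2×10⁻⁷ mol L⁻¹
For MgF₂: [Mg²⁺] = (Ksp/[F⁻]^2) = 3.7×10⁻¹⁰ mol L⁻¹
The smaller threshold [Mg²⁺] is reached first, so MgF₂ precipitates first.

MgF₂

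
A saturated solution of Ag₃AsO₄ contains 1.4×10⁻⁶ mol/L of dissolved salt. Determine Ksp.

Ksp = 1.0×10⁻²²

Ag₃AsO₄(s) ⇌ 3 Ag⁺(aq) + AsO₄³⁻(aq)
If s mol/L of Ag₃AsO₄ dissolves, [Ag⁺] = 3s and [AsO₄³⁻] = s.
Ksp = [Ag⁺]^3[AsO₄³⁻] = (3s)^3 · s = 27s^4
Ksp = 27 × (1.4×10⁻⁶)^4 = 1.0×10⁻²²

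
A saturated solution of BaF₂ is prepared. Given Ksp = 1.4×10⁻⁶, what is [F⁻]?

BaF₂(s) ⇌ Ba²⁺(aq) + 2 F⁻(aq)
Let s be the molar solubility. Then [Ba²⁺] = s and [F⁻] = 2s.
Ksp = [Ba²⁺][F⁻]^2 = s · (2s)^2 = 4s^3 = 1.4×10⁻⁶
s = 7.0×10⁻³ mol L⁻¹
[F⁻] = 2s = 1.4×10⁻² mol L⁻¹

1.4×10⁻² M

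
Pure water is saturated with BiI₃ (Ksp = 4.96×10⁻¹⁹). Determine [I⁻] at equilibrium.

3.49×10⁻⁵ M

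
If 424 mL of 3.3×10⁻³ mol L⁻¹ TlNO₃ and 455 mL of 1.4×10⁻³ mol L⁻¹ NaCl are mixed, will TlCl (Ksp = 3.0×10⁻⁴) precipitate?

No

The combined volume is 879 mL.
[Tl⁺] = (3.3×10⁻³)(424)/879 = 1.6×10⁻³ mol L⁻¹
[Cl⁻] = (1.4×10⁻³)(455)/879 = 7.2×10⁻⁴ mol L⁻¹
Q = [Tl⁺][Cl⁻] = 1.2×10⁻⁶
Q < Ksp (1.2×10⁻⁶ vs 3.0×10⁻⁴); the solution remains unsaturated and no precipitate forms.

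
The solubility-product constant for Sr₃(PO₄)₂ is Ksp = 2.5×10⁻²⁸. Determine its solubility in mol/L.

Sr₃(PO₄)₂(s) ⇌ 3 Sr²⁺(aq) + 2 PO₄³⁻(aq)
With molar solubility s: [Sr²⁺] = 3s, [PO₄³⁻] = 2s.
Ksp = [Sr²⁺]^3[PO₄³⁻]^2 = (3s)^3 · (2s)^2 = 108s^5
108s^5 = 2.5×10⁻²⁸  ⇒  s^5 = 2.3×10⁻³⁰
s = (2.3×10⁻³⁰)^(1/5) = 1.2×10⁻⁶ mol/L

1.2×10⁻⁶ M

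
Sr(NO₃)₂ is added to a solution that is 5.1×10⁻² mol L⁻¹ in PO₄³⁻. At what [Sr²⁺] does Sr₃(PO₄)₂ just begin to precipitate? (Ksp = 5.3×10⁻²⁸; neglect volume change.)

The threshold for precipitation is Q = Ksp.
Sr₃(PO₄)₂(s) ⇌ 3 Sr²⁺(aq) + 2 PO₄³⁻(aq)
Ksp = [Sr²⁺]^3[PO₄³⁻]^2 = [Sr²⁺]^3(5.1×10⁻²)^2
[Sr²⁺]^3 = 5.3×10⁻²⁸ / (5.1×10⁻²)^2 = 2.0×10⁻²⁵
[Sr²⁺] = 5.9×10⁻⁹ mol L⁻¹

5.9×10⁻⁹ M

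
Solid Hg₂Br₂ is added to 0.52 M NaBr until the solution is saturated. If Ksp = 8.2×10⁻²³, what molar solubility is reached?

Hg₂Br₂(s) ⇌ Hg₂²⁺(aq) + 2 Br⁻(aq)
Let s be the solubility of Hg₂Br₂ here. The common ion gives [Br⁻] ≈ 0.52 M, and [Hg₂²⁺] = s.
Ksp = [Hg₂²⁺][Br⁻]^2 = s(0.52)^2
s = 8.2×10⁻²³ / (0.52)^2 = 3.0×10⁻²²
s = 3.0×10⁻²² M

3.0×10⁻²² M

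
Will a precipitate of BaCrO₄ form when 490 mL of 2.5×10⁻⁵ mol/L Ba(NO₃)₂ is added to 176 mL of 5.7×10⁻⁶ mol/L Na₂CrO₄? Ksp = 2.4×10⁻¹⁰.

No

After mixing, V = 490 mL + 176 mL = 666 mL.
[Ba²⁺] = (2.5×10⁻⁵)(490)/666 = 1.8×10⁻⁵ mol/L
[CrO₄²⁻] = (5.7×10⁻⁶)(176)/666 = 1.5×10⁻⁶ mol/L
Q = [Ba²⁺][CrO₄²⁻] = 2.8×10⁻¹¹
Q = 2.8×10⁻¹¹ < Ksp = 2.4×10⁻¹⁰, so the solution is unsaturated and no precipitate forms.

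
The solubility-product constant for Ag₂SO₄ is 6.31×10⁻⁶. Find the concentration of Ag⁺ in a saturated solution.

Ag₂SO₄(s) ⇌ 2 Ag⁺(aq) + SO₄²⁻(aq)
With molar solubility s: [Ag⁺] = 2s, [SO₄²⁻] = s.
Ksp = [Ag⁺]^2[SO₄²⁻] = (2s)^2 · s = 4s^3 = 6.31×10⁻⁶
s = 1.16×10⁻² M
[Ag⁺] = 2s = 2.33×10⁻² M

2.33×10⁻² M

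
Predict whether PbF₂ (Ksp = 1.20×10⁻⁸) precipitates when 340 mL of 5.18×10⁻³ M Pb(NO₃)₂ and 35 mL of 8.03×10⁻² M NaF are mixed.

The combined volume is 375 mL.
[Pb²⁺] = (5.18×10⁻³)(340)/375 = 4.70×10⁻³ M
[F⁻] = (8.03×10⁻²)(35)/375 = 7.49×10⁻³ M
Q = [Pb²⁺][F⁻]^2 = 2.64×10⁻⁷
Since Q (2.64×10⁻⁷) exceeds Ksp (1.20×10⁻⁸), PbF₂ will precipitate.

Yes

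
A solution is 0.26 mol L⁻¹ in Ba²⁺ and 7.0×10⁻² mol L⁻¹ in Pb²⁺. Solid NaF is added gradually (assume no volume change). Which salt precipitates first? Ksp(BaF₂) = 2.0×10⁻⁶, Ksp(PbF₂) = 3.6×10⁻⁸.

A salt starts to precipitate once the ion product Q reaches its Ksp.
For BaF₂: [F⁻] = (Ksp/[Ba²⁺])^(1/2) = 2.8×10⁻³ mol L⁻¹
For PbF₂: [F⁻] = (Ksp/[Pb²⁺])^(1/2) = 7.2×10⁻⁴ mol L⁻¹
Since PbF₂ needs less F⁻ to reach saturation, it precipitates first.

PbF₂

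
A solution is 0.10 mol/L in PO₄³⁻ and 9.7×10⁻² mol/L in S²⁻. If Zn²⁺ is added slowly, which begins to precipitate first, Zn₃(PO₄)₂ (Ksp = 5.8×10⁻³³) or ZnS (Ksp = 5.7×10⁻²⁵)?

ZnS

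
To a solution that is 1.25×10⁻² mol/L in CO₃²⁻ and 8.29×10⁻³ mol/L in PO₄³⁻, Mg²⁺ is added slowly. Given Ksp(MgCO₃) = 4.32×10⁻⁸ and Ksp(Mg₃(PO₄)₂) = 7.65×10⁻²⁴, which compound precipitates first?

Mg₃(PO₄)₂

A salt starts to precipitate once the ion product Q reaches its Ksp.
For MgCO₃: [Mg²⁺] = (Ksp/[CO₃²⁻]) = 3.46×10⁻⁶ mol/L
For Mg₃(PO₄)₂: [Mg²⁺] = (Ksp/[PO₄³⁻]^2)^(1/3) = 4.81×10⁻⁷ mol/L
Since Mg₃(PO₄)₂ needs less Mg²⁺ to reach saturation, it precipitates first.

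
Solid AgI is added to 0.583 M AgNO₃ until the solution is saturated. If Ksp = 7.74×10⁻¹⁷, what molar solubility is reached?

AgI(s) ⇌ Ag⁺(aq) + I⁻(aq)
Ag⁺ is already present at 0.583 M. If s mol/L of AgI dissolves, [I⁻] = s while [Ag⁺] ≈ 0.583 M.
Ksp = [Ag⁺][I⁻] = (0.583)s
s = 7.74×10⁻¹⁷ / (0.583) = 1.33×10⁻¹⁶
s = 1.33×10⁻¹⁶ M

1.33×10⁻¹⁶ M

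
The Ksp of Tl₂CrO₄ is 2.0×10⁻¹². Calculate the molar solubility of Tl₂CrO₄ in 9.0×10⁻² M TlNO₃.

2.5×10⁻¹⁰ M

Tl₂CrO₄(s) ⇌ 2 Tl⁺(aq) + CrO₄²⁻(aq)
Tl⁺ is already present at 9.0×10⁻² M. If s mol/L of Tl₂CrO₄ dissolves, [CrO₄²⁻] = s while [Tl⁺] ≈ 9.0×10⁻² M.
Ksp = [Tl⁺]^2[CrO₄²⁻] = (9.0×10⁻²)^2s
s = 2.0×10⁻¹² / (9.0×10⁻²)^2 = 2.5×10⁻¹⁰
s = 2.5×10⁻¹⁰ M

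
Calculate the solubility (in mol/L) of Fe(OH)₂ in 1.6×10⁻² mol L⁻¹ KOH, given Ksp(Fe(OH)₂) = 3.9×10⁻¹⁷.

1.5×10⁻¹³ M

Fe(OH)₂(s) ⇌ Fe²⁺(aq) + 2 OH⁻(aq)
The solution already contains OH⁻ at 1.6×10⁻² mol L⁻¹. Let s be the molar solubility of Fe(OH)₂.
[OH⁻] ≈ 1.6×10⁻² mol L⁻¹ (common ion dominates); [Fe²⁺] = s.
Ksp = [Fe²⁺][OH⁻]^2 = s(1.6×10⁻²)^2
s = 3.9×10⁻¹⁷ / (1.6×10⁻²)^2 = 1.5×10⁻¹³
s = 1.5×10⁻¹³ mol L⁻¹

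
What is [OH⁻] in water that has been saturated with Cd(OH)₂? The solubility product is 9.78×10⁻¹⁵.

Cd(OH)₂(s) ⇌ Cd²⁺(aq) + 2 OH⁻(aq)
With molar solubility s: [Cd²⁺] = s, [OH⁻] = 2s.
Ksp = [Cd²⁺][OH⁻]^2 = s · (2s)^2 = 4s^3 = 9.78×10⁻¹⁵
s = 1.35×10⁻⁵ mol L⁻¹
[OH⁻] = 2s = 2.69×10⁻⁵ mol L⁻¹

2.69×10⁻⁵ M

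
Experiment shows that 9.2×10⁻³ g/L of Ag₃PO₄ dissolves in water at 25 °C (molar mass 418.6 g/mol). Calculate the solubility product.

Convert to molarity: s = 9.2×10⁻³ / 418.6 = 2.198×10⁻⁵ mol/L
Ag₃PO₄(s) ⇌ 3 Ag⁺(aq) + PO₄³⁻(aq)
With molar solubility s: [Ag⁺] = 3s, [PO₄³⁻] = s.
Ksp = [Ag⁺]^3[PO₄³⁻] = (3s)^3 · s = 27s^4
Ksp = 27 × (2.198×10⁻⁵)^4 = 6.3×10⁻¹⁸

Ksp = 6.3×10⁻¹⁸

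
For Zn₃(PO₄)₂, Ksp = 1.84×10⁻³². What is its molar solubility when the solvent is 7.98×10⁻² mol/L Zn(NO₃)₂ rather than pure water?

3.01×10⁻¹⁵ M

Zn₃(PO₄)₂(s) ⇌ 3 Zn²⁺(aq) + 2 PO₄³⁻(aq)
Let s be the solubility of Zn₃(PO₄)₂ here. The common ion gives [Zn²⁺] ≈ 7.98×10⁻² mol/L, and [PO₄³⁻] = 2s.
Ksp = [Zn²⁺]^3[PO₄³⁻]^2 = (7.98×10⁻²)^3(2s)^2
(2s)^2 = 1.84×10⁻³² / (7.98×10⁻²)^3 = 3.62×10⁻²⁹
s = 3.01×10⁻¹⁵ mol/L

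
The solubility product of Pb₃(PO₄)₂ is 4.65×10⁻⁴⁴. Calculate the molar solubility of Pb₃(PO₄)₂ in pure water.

Pb₃(PO₄)₂(s) ⇌ 3 Pb²⁺(aq) + 2 PO₄³⁻(aq)
For each mole of Pb₃(PO₄)₂ that dissolves per liter, [Pb²⁺] = 3s and [PO₄³⁻] = 2s; let s denote this solubility.
Ksp = [Pb²⁺]^3[PO₄³⁻]^2 = (3s)^3 · (2s)^2 = 108s^5
108s^5 = 4.65×10⁻⁴⁴  ⇒  s^5 = 4.31×10⁻⁴⁶
s = (4.31×10⁻⁴⁶)^(1/5) = 8.45×10⁻¹⁰ mol L⁻¹

8.45×10⁻¹⁰ M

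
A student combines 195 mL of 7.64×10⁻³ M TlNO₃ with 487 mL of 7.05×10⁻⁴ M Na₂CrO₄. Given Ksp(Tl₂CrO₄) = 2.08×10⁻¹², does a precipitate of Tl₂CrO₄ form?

After mixing, V = 195 mL + 487 mL = 682 mL.
[Tl⁺] = (7.64×10⁻³)(195)/682 = 2.18×10⁻³ M
[CrO₄²⁻] = (7.05×10⁻⁴)(487)/682 = 5.03×10⁻⁴ M
Q = [Tl⁺]^2[CrO₄²⁻] = 2.40×10⁻⁹
Because Q > Ksp (2.40×10⁻⁹ vs 2.08×10⁻¹²), a precipitate of Tl₂CrO₄ forms.

Yes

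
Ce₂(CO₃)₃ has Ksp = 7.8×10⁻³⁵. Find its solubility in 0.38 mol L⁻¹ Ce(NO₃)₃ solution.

2.7×10⁻¹² M

Ce₂(CO₃)₃(s) ⇌ 2 Ce³⁺(aq) + 3 CO₃²⁻(aq)
With Ce³⁺ already at 0.38 mol L⁻¹ and s small, take [Ce³⁺] ≈ 0.38 mol L⁻¹ and [CO₃²⁻] = 3s.
Ksp = [Ce³⁺]^2[CO₃²⁻]^3 = (0.38)^2(3s)^3
(3s)^3 = 7.8×10⁻³⁵ / (0.38)^2 = 5.4×10⁻³⁴
s = 2.7×10⁻¹² mol L⁻¹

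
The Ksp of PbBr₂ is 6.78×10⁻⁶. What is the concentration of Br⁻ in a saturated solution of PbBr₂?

PbBr₂(s) ⇌ Pb²⁺(aq) + 2 Br⁻(aq)
Let s be the molar solubility. Then [Pb²⁺] = s and [Br⁻] = 2s.
Ksp = [Pb²⁺][Br⁻]^2 = s · (2s)^2 = 4s^3 = 6.78×10⁻⁶
s = 1.19×10⁻² M
[Br⁻] = 2s = 2.38×10⁻² M

2.38×10⁻² M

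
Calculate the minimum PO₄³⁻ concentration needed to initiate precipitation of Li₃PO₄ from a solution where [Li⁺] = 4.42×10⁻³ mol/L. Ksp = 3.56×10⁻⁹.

Precipitation begins when Q = Ksp.
Li₃PO₄(s) ⇌ 3 Li⁺(aq) + PO₄³⁻(aq)
Ksp = [Li⁺]^3[PO₄³⁻] = [PO₄³⁻](4.42×10⁻³)^3
[PO₄³⁻] = 3.56×10⁻⁹ / (4.42×10⁻³)^3 = 4.12×10⁻²
[PO₄³⁻] = 4.12×10⁻² mol/L

4.12×10⁻² M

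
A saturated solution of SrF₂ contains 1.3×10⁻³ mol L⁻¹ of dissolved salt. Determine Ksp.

Ksp = 8.8×10⁻⁹

SrF₂(s) ⇌ Sr²⁺(aq) + 2 F⁻(aq)
Call the molar solubility s, so that [Sr²⁺] = s and [F⁻] = 2s.
Ksp = [Sr²⁺][F⁻]^2 = s · (2s)^2 = 4s^3
Ksp = 4 × (1.3×10⁻³)^3 = 8.8×10⁻⁹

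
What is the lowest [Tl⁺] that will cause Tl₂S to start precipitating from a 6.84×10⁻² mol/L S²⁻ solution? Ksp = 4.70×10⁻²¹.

2.62×10⁻¹⁰ M

A salt starts to precipitate once the ion product Q reaches its Ksp.
Tl₂S(s) ⇌ 2 Tl⁺(aq) + S²⁻(aq)
Ksp = [Tl⁺]^2[S²⁻] = [Tl⁺]^2(6.84×10⁻²)
[Tl⁺]^2 = 4.70×10⁻²¹ / (6.84×10⁻²) = 6.87×10⁻²⁰
[Tl⁺] = 2.62×10⁻¹⁰ mol/L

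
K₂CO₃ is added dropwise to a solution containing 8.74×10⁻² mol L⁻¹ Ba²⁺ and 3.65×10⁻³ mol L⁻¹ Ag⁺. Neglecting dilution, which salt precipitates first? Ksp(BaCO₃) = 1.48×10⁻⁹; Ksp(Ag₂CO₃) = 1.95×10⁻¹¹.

BaCO₃

Precipitation of each salt begins when its ion product equals Ksp.
For BaCO₃: [CO₃²⁻] = (Ksp/[Ba²⁺]) = 1.69×10⁻⁸ mol L⁻¹
For Ag₂CO₃: [CO₃²⁻] = (Ksp/[Ag⁺]^2) = 1.46×10⁻⁶ mol L⁻¹
BaCO₃ requires the lower [CO₃²⁻], so it precipitates first.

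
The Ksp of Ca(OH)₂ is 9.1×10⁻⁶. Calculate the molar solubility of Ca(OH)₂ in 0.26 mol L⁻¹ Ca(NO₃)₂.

Ca(OH)₂(s) ⇌ Ca²⁺(aq) + 2 OH⁻(aq)
Ca²⁺ is already present at 0.26 mol L⁻¹. If s mol/L of Ca(OH)₂ dissolves, [OH⁻] = 2s while [Ca²⁺] ≈ 0.26 mol L⁻¹.
Ksp = [Ca²⁺][OH⁻]^2 = (0.26)(2s)^2
(2s)^2 = 9.1×10⁻⁶ / (0.26) = 3.5×10⁻⁵
s = 3.0×10⁻³ mol L⁻¹

3.0×10⁻³ M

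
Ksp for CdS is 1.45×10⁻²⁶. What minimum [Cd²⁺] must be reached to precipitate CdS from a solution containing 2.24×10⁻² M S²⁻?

6.47×10⁻²⁵ M

A salt starts to precipitate once the ion product Q reaches its Ksp.
CdS(s) ⇌ Cd²⁺(aq) + S²⁻(aq)
Ksp = [Cd²⁺][S²⁻] = [Cd²⁺](2.24×10⁻²)
[Cd²⁺] = 1.45×10⁻²⁶ / (2.24×10⁻²) = 6.47×10⁻²⁵
[Cd²⁺] = 6.47×10⁻²⁵ M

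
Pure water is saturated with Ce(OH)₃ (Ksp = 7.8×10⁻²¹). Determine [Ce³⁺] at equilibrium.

4.1×10⁻⁶ M

Ce(OH)₃(s) ⇌ Ce³⁺(aq) + 3 OH⁻(aq)
Let s be the molar solubility. Then [Ce³⁺] = s and [OH⁻] = 3s.
Ksp = [Ce³⁺][OH⁻]^3 = s · (3s)^3 = 27s^4 = 7.8×10⁻²¹
s = 4.1×10⁻⁶ mol L⁻¹
[Ce³⁺] = s = 4.1×10⁻⁶ mol L⁻¹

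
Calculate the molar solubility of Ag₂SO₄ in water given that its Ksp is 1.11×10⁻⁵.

Ag₂SO₄(s) ⇌ 2 Ag⁺(aq) + SO₄²⁻(aq)
Let s be the molar solubility. Then [Ag⁺] = 2s and [SO₄²⁻] = s.
Ksp = [Ag⁺]^2[SO₄²⁻] = (2s)^2 · s = 4s^3
4s^3 = 1.11×10⁻⁵  ⇒  s^3 = 2.78×10⁻⁶
Taking the 3rd root, s = 1.41×10⁻² M.

1.41×10⁻² M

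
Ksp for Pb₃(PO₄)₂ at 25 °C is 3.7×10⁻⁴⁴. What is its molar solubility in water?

Pb₃(PO₄)₂(s) ⇌ 3 Pb²⁺(aq) + 2 PO₄³⁻(aq)
For each mole of Pb₃(PO₄)₂ that dissolves per liter, [Pb²⁺] = 3s and [PO₄³⁻] = 2s; let s denote this solubility.
Ksp = [Pb²⁺]^3[PO₄³⁻]^2 = (3s)^3 · (2s)^2 = 108s^5
108s^5 = 3.7×10⁻⁴⁴  ⇒  s^5 = 3.4×10⁻⁴⁶
Taking the 5th root, s = 8.1×10⁻¹⁰ M.

8.1×10⁻¹⁰ M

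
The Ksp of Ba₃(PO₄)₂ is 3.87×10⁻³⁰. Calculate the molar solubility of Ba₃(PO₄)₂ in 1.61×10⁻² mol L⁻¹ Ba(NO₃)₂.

Ba₃(PO₄)₂(s) ⇌ 3 Ba²⁺(aq) + 2 PO₄³⁻(aq)
Let s be the solubility of Ba₃(PO₄)₂ here. The common ion gives [Ba²⁺] ≈ 1.61×10⁻² mol L⁻¹, and [PO₄³⁻] = 2s.
Ksp = [Ba²⁺]^3[PO₄³⁻]^2 = (1.61×10⁻²)^3(2s)^2
(2s)^2 = 3.87×10⁻³⁰ / (1.61×10⁻²)^3 = 9.27×10⁻²⁵
s = 4.81×10⁻¹³ mol L⁻¹

4.81×10⁻¹³ M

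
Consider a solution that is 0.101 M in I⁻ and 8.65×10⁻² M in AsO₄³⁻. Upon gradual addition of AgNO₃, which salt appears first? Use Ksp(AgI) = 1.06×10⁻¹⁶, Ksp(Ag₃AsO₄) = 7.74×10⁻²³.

AgI

The threshold for precipitation is Q = Ksp.
For AgI: [Ag⁺] = (Ksp/[I⁻]) = 1.05×10⁻¹⁵ M
For Ag₃AsO₄: [Ag⁺] = (Ksp/[AsO₄³⁻])^(1/3) = 9.64×10⁻⁸ M
Since AgI needs less Ag⁺ to reach saturation, it precipitates first.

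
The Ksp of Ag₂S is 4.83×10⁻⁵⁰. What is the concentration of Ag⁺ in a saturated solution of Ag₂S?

Ag₂S(s) ⇌ 2 Ag⁺(aq) + S²⁻(aq)
Let s be the molar solubility. Then [Ag⁺] = 2s and [S²⁻] = s.
Ksp = [Ag⁺]^2[S²⁻] = (2s)^2 · s = 4s^3 = 4.83×10⁻⁵⁰
s = 2.29×10⁻¹⁷ mol L⁻¹
[Ag⁺] = 2s = 4.59×10⁻¹⁷ mol L⁻¹

4.59×10⁻¹⁷ M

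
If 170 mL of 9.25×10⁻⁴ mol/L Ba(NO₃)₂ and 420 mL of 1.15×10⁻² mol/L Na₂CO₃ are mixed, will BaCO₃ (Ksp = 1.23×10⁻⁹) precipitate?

Yes

Total volume after mixing = 170 + 420 = 590 mL.
[Ba²⁺] = (9.25×10⁻⁴)(170)/590 = 2.67×10⁻⁴ mol/L
[CO₃²⁻] = (1.15×10⁻²)(420)/590 = 8.19×10⁻³ mol/L
Q = [Ba²⁺][CO₃²⁻] = 2.18×10⁻⁶
Since Q (2.18×10⁻⁶) exceeds Ksp (1.23×10⁻⁹), BaCO₃ will precipitate.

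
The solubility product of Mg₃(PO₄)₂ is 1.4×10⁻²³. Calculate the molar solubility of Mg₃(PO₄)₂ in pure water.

Mg₃(PO₄)₂(s) ⇌ 3 Mg²⁺(aq) + 2 PO₄³⁻(aq)
For each mole of Mg₃(PO₄)₂ that dissolves per liter, [Mg²⁺] = 3s and [PO₄³⁻] = 2s; let s denote this solubility.
Ksp = [Mg²⁺]^3[PO₄³⁻]^2 = (3s)^3 · (2s)^2 = 108s^5
108s^5 = 1.4×10⁻²³  ⇒  s^5 = 1.3×10⁻²⁵
Taking the 5th root, s = 1.1×10⁻⁵ M.

1.1×10⁻⁵ M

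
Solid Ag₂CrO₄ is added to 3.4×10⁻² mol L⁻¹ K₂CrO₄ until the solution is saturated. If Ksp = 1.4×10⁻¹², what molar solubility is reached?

3.2×10⁻⁶ M

Ag₂CrO₄(s) ⇌ 2 Ag⁺(aq) + CrO₄²⁻(aq)
With CrO₄²⁻ already at 3.4×10⁻² mol L⁻¹ and s small, take [CrO₄²⁻] ≈ 3.4×10⁻² mol L⁻¹ and [Ag⁺] = 2s.
Ksp = [Ag⁺]^2[CrO₄²⁻] = (2s)^2(3.4×10⁻²)
(2s)^2 = 1.4×10⁻¹² / (3.4×10⁻²) = 4.1×10⁻¹¹
s = 3.2×10⁻⁶ mol L⁻¹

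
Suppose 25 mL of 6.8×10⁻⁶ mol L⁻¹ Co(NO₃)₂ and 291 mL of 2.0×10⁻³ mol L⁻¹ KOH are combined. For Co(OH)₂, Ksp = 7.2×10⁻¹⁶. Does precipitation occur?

Yes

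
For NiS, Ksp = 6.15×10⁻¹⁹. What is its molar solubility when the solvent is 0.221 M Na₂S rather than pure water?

2.78×10⁻¹⁸ M

NiS(s) ⇌ Ni²⁺(aq) + S²⁻(aq)
With S²⁻ already at 0.221 M and s small, take [S²⁻] ≈ 0.221 M and [Ni²⁺] = s.
Ksp = [Ni²⁺][S²⁻] = s(0.221)
s = 6.15×10⁻¹⁹ / (0.221) = 2.78×10⁻¹⁸
s = 2.78×10⁻¹⁸ M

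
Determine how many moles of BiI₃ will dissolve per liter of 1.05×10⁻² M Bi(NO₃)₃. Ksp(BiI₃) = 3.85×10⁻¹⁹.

BiI₃(s) ⇌ Bi³⁺(aq) + 3 I⁻(aq)
Let s be the solubility of BiI₃ here. The common ion gives [Bi³⁺] ≈ 1.05×10⁻² M, and [I⁻] = 3s.
Ksp = [Bi³⁺][I⁻]^3 = (1.05×10⁻²)(3s)^3
(3s)^3 = 3.85×10⁻¹⁹ / (1.05×10⁻²) = 3.67×10⁻¹⁷
s = 1.11×10⁻⁶ M

1.11×10⁻⁶ M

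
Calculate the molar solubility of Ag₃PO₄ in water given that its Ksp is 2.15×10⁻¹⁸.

1.68×10⁻⁵ M

Ag₃PO₄(s) ⇌ 3 Ag⁺(aq) + PO₄³⁻(aq)
Let s be the molar solubility. Then [Ag⁺] = 3s and [PO₄³⁻] = s.
Ksp = [Ag⁺]^3[PO₄³⁻] = (3s)^3 · s = 27s^4
27s^4 = 2.15×10⁻¹⁸  ⇒  s^4 = 7.96×10⁻²⁰
Taking the 4th root, s = 1.68×10⁻⁵ mol/L.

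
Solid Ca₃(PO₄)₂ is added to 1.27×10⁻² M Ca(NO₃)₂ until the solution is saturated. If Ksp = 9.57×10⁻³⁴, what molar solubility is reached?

1.08×10⁻¹⁴ M

Ca₃(PO₄)₂(s) ⇌ 3 Ca²⁺(aq) + 2 PO₄³⁻(aq)
Ca²⁺ is already present at 1.27×10⁻² M. If s mol/L of Ca₃(PO₄)₂ dissolves, [PO₄³⁻] = 2s while [Ca²⁺] ≈ 1.27×10⁻² M.
Ksp = [Ca²⁺]^3[PO₄³⁻]^2 = (1.27×10⁻²)^3(2s)^2
(2s)^2 = 9.57×10⁻³⁴ / (1.27×10⁻²)^3 = 4.67×10⁻²⁸
s = 1.08×10⁻¹⁴ M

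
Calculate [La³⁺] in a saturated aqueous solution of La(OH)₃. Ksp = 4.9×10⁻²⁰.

6.5×10⁻⁶ M

La(OH)₃(s) ⇌ La³⁺(aq) + 3 OH⁻(aq)
If s mol/L of La(OH)₃ dissolves, [La³⁺] = s and [OH⁻] = 3s.
Ksp = [La³⁺][OH⁻]^3 = s · (3s)^3 = 27s^4 = 4.9×10⁻²⁰
s = 6.5×10⁻⁶ mol/L
[La³⁺] = s = 6.5×10⁻⁶ mol/L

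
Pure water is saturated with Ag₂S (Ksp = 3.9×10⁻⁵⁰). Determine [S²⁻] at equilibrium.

2.1×10⁻¹⁷ M

Ag₂S(s) ⇌ 2 Ag⁺(aq) + S²⁻(aq)
Let s be the molar solubility. Then [Ag⁺] = 2s and [S²⁻] = s.
Ksp = [Ag⁺]^2[S²⁻] = (2s)^2 · s = 4s^3 = 3.9×10⁻⁵⁰
s = 2.1×10⁻¹⁷ M
[S²⁻] = s = 2.1×10⁻¹⁷ M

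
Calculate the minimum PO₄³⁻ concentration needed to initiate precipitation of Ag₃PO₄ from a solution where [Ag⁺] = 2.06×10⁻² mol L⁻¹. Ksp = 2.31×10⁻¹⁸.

Precipitation of each salt begins when its ion product equals Ksp.
Ag₃PO₄(s) ⇌ 3 Ag⁺(aq) + PO₄³⁻(aq)
Ksp = [Ag⁺]^3[PO₄³⁻] = [PO₄³⁻](2.06×10⁻²)^3
[PO₄³⁻] = 2.31×10⁻¹⁸ / (2.06×10⁻²)^3 = 2.64×10⁻¹³
[PO₄³⁻] = 2.64×10⁻¹³ mol L⁻¹

2.64×10⁻¹³ M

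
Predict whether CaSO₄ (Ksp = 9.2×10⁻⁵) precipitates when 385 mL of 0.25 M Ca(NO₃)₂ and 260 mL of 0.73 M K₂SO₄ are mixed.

Total volume after mixing = 385 + 260 = 645 mL.
[Ca²⁺] = (0.25)(385)/645 = 0.15 M
[SO₄²⁻] = (0.73)(260)/645 = 0.29 M
Q = [Ca²⁺][SO₄²⁻] = 4.4×10⁻²
Q = 4.4×10⁻² > Ksp = 9.2×10⁻⁵, so the solution is supersaturated and CaSO₄ precipitates.

Yes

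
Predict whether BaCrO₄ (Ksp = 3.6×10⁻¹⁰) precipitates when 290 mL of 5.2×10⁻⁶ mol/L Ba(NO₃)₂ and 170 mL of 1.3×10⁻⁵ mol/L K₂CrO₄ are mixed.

The combined volume is 460 mL.
[Ba²⁺] = (5.2×10⁻⁶)(290)/460 = 3.3×10⁻⁶ mol/L
[CrO₄²⁻] = (1.3×10⁻⁵)(170)/460 = 4.8×10⁻⁶ mol/L
Q = [Ba²⁺][CrO₄²⁻] = 1.6×10⁻¹¹
Q = 1.6×10⁻¹¹ < Ksp = 3.6×10⁻¹⁰, so the solution is unsaturated and no precipitate forms.

No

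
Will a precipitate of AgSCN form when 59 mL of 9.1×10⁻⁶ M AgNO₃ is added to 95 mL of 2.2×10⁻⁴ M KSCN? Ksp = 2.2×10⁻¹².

Yes

Total volume after mixing = 59 + 95 = 154 mL.
[Ag⁺] = (9.1×10⁻⁶)(59)/154 = 3.5×10⁻⁶ M
[SCN⁻] = (2.2×10⁻⁴)(95)/154 = 1.4×10⁻⁴ M
Q = [Ag⁺][SCN⁻] = 4.7×10⁻¹⁰
Since Q (4.7×10⁻¹⁰) exceeds Ksp (2.2×10⁻¹²), AgSCN will precipitate.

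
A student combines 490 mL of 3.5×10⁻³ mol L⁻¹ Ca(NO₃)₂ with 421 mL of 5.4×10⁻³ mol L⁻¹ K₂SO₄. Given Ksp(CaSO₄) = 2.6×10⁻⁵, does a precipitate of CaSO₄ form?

No

The combined volume is 911 mL.
[Ca²⁺] = (3.5×10⁻³)(490)/911 = 1.9×10⁻³ mol L⁻¹
[SO₄²⁻] = (5.4×10⁻³)(421)/911 = 2.5×10⁻³ mol L⁻¹
Q = [Ca²⁺][SO₄²⁻] = 4.7×10⁻⁶
Q = 4.7×10⁻⁶ < Ksp = 2.6×10⁻⁵, so the solution is unsaturated and no precipitate forms.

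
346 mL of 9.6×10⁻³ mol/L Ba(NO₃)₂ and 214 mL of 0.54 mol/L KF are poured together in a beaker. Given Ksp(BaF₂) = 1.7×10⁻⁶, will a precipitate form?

Yes

Total volume after mixing = 346 + 214 = 560 mL.
[Ba²⁺] = (9.6×10⁻³)(346)/560 = 5.9×10⁻³ mol/L
[F⁻] = (0.54)(214)/560 = 0.21 mol/L
Q = [Ba²⁺][F⁻]^2 = 2.5×10⁻⁴
Because Q > Ksp (2.5×10⁻⁴ vs 1.7×10⁻⁶), a precipitate of BaF₂ forms.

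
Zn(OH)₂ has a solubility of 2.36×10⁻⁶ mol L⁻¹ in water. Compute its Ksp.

Ksp = 5.26×10⁻¹⁷

Zn(OH)₂(s) ⇌ Zn²⁺(aq) + 2 OH⁻(aq)
Let s be the molar solubility. Then [Zn²⁺] = s and [OH⁻] = 2s.
Ksp = [Zn²⁺][OH⁻]^2 = s · (2s)^2 = 4s^3
Ksp = 4 × (2.36×10⁻⁶)^3 = 5.26×10⁻¹⁷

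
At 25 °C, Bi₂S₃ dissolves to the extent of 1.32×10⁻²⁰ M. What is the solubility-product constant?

Ksp = 4.33×10⁻⁹⁸

Bi₂S₃(s) ⇌ 2 Bi³⁺(aq) + 3 S²⁻(aq)
For each mole of Bi₂S₃ that dissolves per liter, [Bi³⁺] = 2s and [S²⁻] = 3s; let s denote this solubility.
Ksp = [Bi³⁺]^2[S²⁻]^3 = (2s)^2 · (3s)^3 = 108s^5
Ksp = 108 × (1.32×10⁻²⁰)^5 = 4.33×10⁻⁹⁸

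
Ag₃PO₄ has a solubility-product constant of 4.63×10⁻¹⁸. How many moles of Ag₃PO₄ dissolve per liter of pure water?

2.03×10⁻⁵ M

Ag₃PO₄(s) ⇌ 3 Ag⁺(aq) + PO₄³⁻(aq)
With molar solubility s: [Ag⁺] = 3s, [PO₄³⁻] = s.
Ksp = [Ag⁺]^3[PO₄³⁻] = (3s)^3 · s = 27s^4
27s^4 = 4.63×10⁻¹⁸  ⇒  s^4 = 1.71×10⁻¹⁹
s = 2.03×10⁻⁵ M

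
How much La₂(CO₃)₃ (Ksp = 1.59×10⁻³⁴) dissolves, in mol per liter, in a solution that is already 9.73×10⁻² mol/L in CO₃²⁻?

La₂(CO₃)₃(s) ⇌ 2 La³⁺(aq) + 3 CO₃²⁻(aq)
With CO₃²⁻ already at 9.73×10⁻² mol/L and s small, take [CO₃²⁻] ≈ 9.73×10⁻² mol/L and [La³⁺] = 2s.
Ksp = [La³⁺]^2[CO₃²⁻]^3 = (2s)^2(9.73×10⁻²)^3
(2s)^2 = 1.59×10⁻³⁴ / (9.73×10⁻²)^3 = 1.73×10⁻³¹
s = 2.08×10⁻¹⁶ mol/L

2.08×10⁻¹⁶ M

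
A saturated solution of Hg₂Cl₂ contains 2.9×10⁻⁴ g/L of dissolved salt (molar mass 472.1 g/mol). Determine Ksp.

Ksp = 9.3×10⁻¹⁹

s = (2.9×10⁻⁴ g L⁻¹)/(472.1 g mol⁻¹) = 6.143×10⁻⁷ M
Hg₂Cl₂(s) ⇌ Hg₂²⁺(aq) + 2 Cl⁻(aq)
For each mole of Hg₂Cl₂ that dissolves per liter, [Hg₂²⁺] = s and [Cl⁻] = 2s; let s denote this solubility.
Ksp = [Hg₂²⁺][Cl⁻]^2 = s · (2s)^2 = 4s^3
Ksp = 4 × (6.143×10⁻⁷)^3 = 9.3×10⁻¹⁹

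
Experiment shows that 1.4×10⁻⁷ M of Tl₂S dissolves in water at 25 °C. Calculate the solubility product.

Tl₂S(s) ⇌ 2 Tl⁺(aq) + S²⁻(aq)
Let s be the molar solubility. Then [Tl⁺] = 2s and [S²⁻] = s.
Ksp = [Tl⁺]^2[S²⁻] = (2s)^2 · s = 4s^3
Ksp = 4 × (1.4×10⁻⁷)^3 = 1.1×10⁻²⁰

Ksp = 1.1×10⁻²⁰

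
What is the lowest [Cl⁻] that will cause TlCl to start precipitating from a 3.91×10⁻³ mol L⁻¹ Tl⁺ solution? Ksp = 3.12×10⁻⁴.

7.98×10⁻² M

A salt starts to precipitate once the ion product Q reaches its Ksp.
TlCl(s) ⇌ Tl⁺(aq) + Cl⁻(aq)
Ksp = [Tl⁺][Cl⁻] = [Cl⁻](3.91×10⁻³)
[Cl⁻] = 3.12×10⁻⁴ / (3.91×10⁻³) = 7.98×10⁻²
[Cl⁻] = 7.98×10⁻² mol L⁻¹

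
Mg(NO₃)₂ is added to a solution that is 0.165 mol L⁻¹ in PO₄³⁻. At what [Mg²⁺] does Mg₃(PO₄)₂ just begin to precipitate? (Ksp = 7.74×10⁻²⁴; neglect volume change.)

Precipitation of each salt begins when its ion product equals Ksp.
Mg₃(PO₄)₂(s) ⇌ 3 Mg²⁺(aq) + 2 PO₄³⁻(aq)
Ksp = [Mg²⁺]^3[PO₄³⁻]^2 = [Mg²⁺]^3(0.165)^2
[Mg²⁺]^3 = 7.74×10⁻²⁴ / (0.165)^2 = 2.84×10⁻²²
[Mg²⁺] = 6.58×10⁻⁸ mol L⁻¹

6.58×10⁻⁸ M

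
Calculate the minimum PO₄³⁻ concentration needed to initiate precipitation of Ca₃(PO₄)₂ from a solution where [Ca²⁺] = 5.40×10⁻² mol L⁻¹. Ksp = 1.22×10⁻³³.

The threshold for precipitation is Q = Ksp.
Ca₃(PO₄)₂(s) ⇌ 3 Ca²⁺(aq) + 2 PO₄³⁻(aq)
Ksp = [Ca²⁺]^3[PO₄³⁻]^2 = [PO₄³⁻]^2(5.40×10⁻²)^3
[PO₄³⁻]^2 = 1.22×10⁻³³ / (5.40×10⁻²)^3 = 7.75×10⁻³⁰
[PO₄³⁻] = 2.78×10⁻¹⁵ mol L⁻¹

2.78×10⁻¹⁵ M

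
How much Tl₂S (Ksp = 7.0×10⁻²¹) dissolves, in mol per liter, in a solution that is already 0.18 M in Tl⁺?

2.2×10⁻¹⁹ M

Tl₂S(s) ⇌ 2 Tl⁺(aq) + S²⁻(aq)
Let s be the solubility of Tl₂S here. The common ion gives [Tl⁺] ≈ 0.18 M, and [S²⁻] = s.
Ksp = [Tl⁺]^2[S²⁻] = (0.18)^2s
s = 7.0×10⁻²¹ / (0.18)^2 = 2.2×10⁻¹⁹
s = 2.2×10⁻¹⁹ M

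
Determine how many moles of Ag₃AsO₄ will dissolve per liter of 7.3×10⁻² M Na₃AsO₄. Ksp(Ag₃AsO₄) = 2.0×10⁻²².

4.7×10⁻⁸ M

Ag₃AsO₄(s) ⇌ 3 Ag⁺(aq) + AsO₄³⁻(aq)
AsO₄³⁻ is already present at 7.3×10⁻² M. If s mol/L of Ag₃AsO₄ dissolves, [Ag⁺] = 3s while [AsO₄³⁻] ≈ 7.3×10⁻² M.
Ksp = [Ag⁺]^3[AsO₄³⁻] = (3s)^3(7.3×10⁻²)
(3s)^3 = 2.0×10⁻²² / (7.3×10⁻²) = 2.7×10⁻²¹
s = 4.7×10⁻⁸ M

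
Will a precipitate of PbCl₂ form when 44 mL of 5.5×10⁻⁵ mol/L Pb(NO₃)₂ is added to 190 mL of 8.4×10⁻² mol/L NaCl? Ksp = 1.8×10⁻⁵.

Total volume after mixing = 44 + 190 = 234 mL.
[Pb²⁺] = (5.5×10⁻⁵)(44)/234 = 1.0×10⁻⁵ mol/L
[Cl⁻] = (8.4×10⁻²)(190)/234 = 6.8×10⁻² mol/L
Q = [Pb²⁺][Cl⁻]^2 = 4.8×10⁻⁸
Q < Ksp (4.8×10⁻⁸ vs 1.8×10⁻⁵); the solution remains unsaturated and no precipitate forms.

No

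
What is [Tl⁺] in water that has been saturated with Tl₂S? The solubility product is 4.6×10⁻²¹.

2.1×10⁻⁷ M

Tl₂S(s) ⇌ 2 Tl⁺(aq) + S²⁻(aq)
Let s be the molar solubility. Then [Tl⁺] = 2s and [S²⁻] = s.
Ksp = [Tl⁺]^2[S²⁻] = (2s)^2 · s = 4s^3 = 4.6×10⁻²¹
s = 1.0×10⁻⁷ mol L⁻¹
[Tl⁺] = 2s = 2.1×10⁻⁷ mol L⁻¹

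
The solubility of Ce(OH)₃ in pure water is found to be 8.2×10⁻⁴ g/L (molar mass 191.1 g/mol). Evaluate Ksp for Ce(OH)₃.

Ksp = 9.2×10⁻²¹

Convert to molarity: s = 8.2×10⁻⁴ / 191.1 = 4.291×10⁻⁶ mol/L
Ce(OH)₃(s) ⇌ Ce³⁺(aq) + 3 OH⁻(aq)
Let s be the molar solubility. Then [Ce³⁺] = s and [OH⁻] = 3s.
Ksp = [Ce³⁺][OH⁻]^3 = s · (3s)^3 = 27s^4
Ksp = 27 × (4.291×10⁻⁶)^4 = 9.2×10⁻²¹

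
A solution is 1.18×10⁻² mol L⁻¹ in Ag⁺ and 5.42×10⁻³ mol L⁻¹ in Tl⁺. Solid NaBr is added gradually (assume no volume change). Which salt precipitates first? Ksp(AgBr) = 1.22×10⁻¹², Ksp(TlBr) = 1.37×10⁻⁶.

AgBr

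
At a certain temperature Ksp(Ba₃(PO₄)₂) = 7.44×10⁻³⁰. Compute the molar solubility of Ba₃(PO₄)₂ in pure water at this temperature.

5.86×10⁻⁷ M

Ba₃(PO₄)₂(s) ⇌ 3 Ba²⁺(aq) + 2 PO₄³⁻(aq)
With molar solubility s: [Ba²⁺] = 3s, [PO₄³⁻] = 2s.
Ksp = [Ba²⁺]^3[PO₄³⁻]^2 = (3s)^3 · (2s)^2 = 108s^5
108s^5 = 7.44×10⁻³⁰  ⇒  s^5 = 6.89×10⁻³²
s = 5.86×10⁻⁷ mol/L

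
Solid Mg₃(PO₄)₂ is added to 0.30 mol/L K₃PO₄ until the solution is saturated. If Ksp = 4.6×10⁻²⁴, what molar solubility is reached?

1.2×10⁻⁸ M

Mg₃(PO₄)₂(s) ⇌ 3 Mg²⁺(aq) + 2 PO₄³⁻(aq)
With PO₄³⁻ already at 0.30 mol/L and s small, take [PO₄³⁻] ≈ 0.30 mol/L and [Mg²⁺] = 3s.
Ksp = [Mg²⁺]^3[PO₄³⁻]^2 = (3s)^3(0.30)^2
(3s)^3 = 4.6×10⁻²⁴ / (0.30)^2 = 5.1×10⁻²³
s = 1.2×10⁻⁸ mol/L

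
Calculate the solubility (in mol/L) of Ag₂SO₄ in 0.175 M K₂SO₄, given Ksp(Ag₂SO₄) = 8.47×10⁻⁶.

3.48×10⁻³ M

Ag₂SO₄(s) ⇌ 2 Ag⁺(aq) + SO₄²⁻(aq)
Let s be the solubility of Ag₂SO₄ here. The common ion gives [SO₄²⁻] ≈ 0.175 M, and [Ag⁺] = 2s.
Ksp = [Ag⁺]^2[SO₄²⁻] = (2s)^2(0.175)
(2s)^2 = 8.47×10⁻⁶ / (0.175) = 4.84×10⁻⁵
s = 3.48×10⁻³ M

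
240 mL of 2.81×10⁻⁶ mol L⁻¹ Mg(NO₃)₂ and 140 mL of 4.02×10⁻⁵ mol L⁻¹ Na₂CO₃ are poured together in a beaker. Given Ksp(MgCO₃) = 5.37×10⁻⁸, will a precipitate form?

Total volume after mixing = 240 + 140 = 380 mL.
[Mg²⁺] = (2.81×10⁻⁶)(240)/380 = 1.77×10⁻⁶ mol L⁻¹
[CO₃²⁻] = (4.02×10⁻⁵)(140)/380 = 1.48×10⁻⁵ mol L⁻¹
Q = [Mg²⁺][CO₃²⁻] = 2.63×10⁻¹¹
Q < Ksp (2.63×10⁻¹¹ vs 5.37×10⁻⁸); the solution remains unsaturated and no precipitate forms.

No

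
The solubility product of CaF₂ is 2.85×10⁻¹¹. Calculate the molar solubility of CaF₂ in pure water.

CaF₂(s) ⇌ Ca²⁺(aq) + 2 F⁻(aq)
Call the molar solubility s, so that [Ca²⁺] = s and [F⁻] = 2s.
Ksp = [Ca²⁺][F⁻]^2 = s · (2s)^2 = 4s^3
4s^3 = 2.85×10⁻¹¹  ⇒  s^3 = 7.13×10⁻¹²
s = 1.92×10⁻⁴ mol/L

1.92×10⁻⁴ M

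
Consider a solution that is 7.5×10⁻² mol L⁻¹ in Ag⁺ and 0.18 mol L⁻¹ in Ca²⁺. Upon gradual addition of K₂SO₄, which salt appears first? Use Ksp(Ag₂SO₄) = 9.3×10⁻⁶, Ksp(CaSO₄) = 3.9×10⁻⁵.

Each salt precipitates once Q = Ksp for that salt.
For Ag₂SO₄: [SO₄²⁻] = (Ksp/[Ag⁺]^2) = 1.7×10⁻³ mol L⁻¹
For CaSO₄: [SO₄²⁻] = (Ksp/[Ca²⁺]) = 2.2×10⁻⁴ mol L⁻¹
The smaller threshold [SO₄²⁻] is reached first, so CaSO₄ precipitates first.

CaSO₄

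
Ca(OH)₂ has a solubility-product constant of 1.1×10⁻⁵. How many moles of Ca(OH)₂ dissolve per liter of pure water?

Ca(OH)₂(s) ⇌ Ca²⁺(aq) + 2 OH⁻(aq)
If s mol/L of Ca(OH)₂ dissolves, [Ca²⁺] = s and [OH⁻] = 2s.
Ksp = [Ca²⁺][OH⁻]^2 = s · (2s)^2 = 4s^3
4s^3 = 1.1×10⁻⁵  ⇒  s^3 = 2.8×10⁻⁶
s = 1.4×10⁻² mol L⁻¹

1.4×10⁻² M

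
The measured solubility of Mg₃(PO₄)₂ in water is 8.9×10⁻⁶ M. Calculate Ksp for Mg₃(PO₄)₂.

Ksp = 6.0×10⁻²⁴

Mg₃(PO₄)₂(s) ⇌ 3 Mg²⁺(aq) + 2 PO₄³⁻(aq)
Let s be the molar solubility. Then [Mg²⁺] = 3s and [PO₄³⁻] = 2s.
Ksp = [Mg²⁺]^3[PO₄³⁻]^2 = (3s)^3 · (2s)^2 = 108s^5
Ksp = 108 × (8.9×10⁻⁶)^5 = 6.0×10⁻²⁴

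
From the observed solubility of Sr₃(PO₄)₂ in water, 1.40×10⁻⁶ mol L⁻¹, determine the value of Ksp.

Ksp = 5.81×10⁻²⁸

Sr₃(PO₄)₂(s) ⇌ 3 Sr²⁺(aq) + 2 PO₄³⁻(aq)
If s mol/L of Sr₃(PO₄)₂ dissolves, [Sr²⁺] = 3s and [PO₄³⁻] = 2s.
Ksp = [Sr²⁺]^3[PO₄³⁻]^2 = (3s)^3 · (2s)^2 = 108s^5
Ksp = 108 × (1.40×10⁻⁶)^5 = 5.81×10⁻²⁸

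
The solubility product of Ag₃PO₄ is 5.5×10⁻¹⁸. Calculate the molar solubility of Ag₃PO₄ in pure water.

Ag₃PO₄(s) ⇌ 3 Ag⁺(aq) + PO₄³⁻(aq)
If s mol/L of Ag₃PO₄ dissolves, [Ag⁺] = 3s and [PO₄³⁻] = s.
Ksp = [Ag⁺]^3[PO₄³⁻] = (3s)^3 · s = 27s^4
27s^4 = 5.5×10⁻¹⁸  ⇒  s^4 = 2.0×10⁻¹⁹
s = 2.1×10⁻⁵ mol L⁻¹

2.1×10⁻⁵ M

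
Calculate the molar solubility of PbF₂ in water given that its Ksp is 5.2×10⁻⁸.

PbF₂(s) ⇌ Pb²⁺(aq) + 2 F⁻(aq)
If s mol/L of PbF₂ dissolves, [Pb²⁺] = s and [F⁻] = 2s.
Ksp = [Pb²⁺][F⁻]^2 = s · (2s)^2 = 4s^3
4s^3 = 5.2×10⁻⁸  ⇒  s^3 = 1.3×10⁻⁸
Taking the 3rd root, s = 2.4×10⁻³ M.

2.4×10⁻³ M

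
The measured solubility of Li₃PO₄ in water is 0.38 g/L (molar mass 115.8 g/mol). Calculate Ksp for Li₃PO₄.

Molar solubility s = (0.38 g/L) / (115.8 g/mol) = 3.282×10⁻³ mol/L
Li₃PO₄(s) ⇌ 3 Li⁺(aq) + PO₄³⁻(aq)
With molar solubility s: [Li⁺] = 3s, [PO₄³⁻] = s.
Ksp = [Li⁺]^3[PO₄³⁻] = (3s)^3 · s = 27s^4
Ksp = 27 × (3.282×10⁻³)^4 = 3.1×10⁻⁹

Ksp = 3.1×10⁻⁹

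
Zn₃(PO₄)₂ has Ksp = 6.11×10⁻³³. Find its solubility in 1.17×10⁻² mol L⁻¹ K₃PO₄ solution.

1.18×10⁻¹⁰ M

Zn₃(PO₄)₂(s) ⇌ 3 Zn²⁺(aq) + 2 PO₄³⁻(aq)
PO₄³⁻ is already present at 1.17×10⁻² mol L⁻¹. If s mol/L of Zn₃(PO₄)₂ dissolves, [Zn²⁺] = 3s while [PO₄³⁻] ≈ 1.17×10⁻² mol L⁻¹.
Ksp = [Zn²⁺]^3[PO₄³⁻]^2 = (3s)^3(1.17×10⁻²)^2
(3s)^3 = 6.11×10⁻³³ / (1.17×10⁻²)^2 = 4.46×10⁻²⁹
s = 1.18×10⁻¹⁰ mol L⁻¹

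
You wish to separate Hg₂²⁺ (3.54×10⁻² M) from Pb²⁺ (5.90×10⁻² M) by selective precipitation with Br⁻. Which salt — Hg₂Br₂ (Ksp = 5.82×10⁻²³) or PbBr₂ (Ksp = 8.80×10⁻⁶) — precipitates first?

Hg₂Br₂

The threshold for precipitation is Q = Ksp.
For Hg₂Br₂: [Br⁻] = (Ksp/[Hg₂²⁺])^(1/2) = 4.05×10⁻¹¹ M
For PbBr₂: [Br⁻] = (Ksp/[Pb²⁺])^(1/2) = 1.22×10⁻² M
Since Hg₂Br₂ needs less Br⁻ to reach saturation, it precipitates first.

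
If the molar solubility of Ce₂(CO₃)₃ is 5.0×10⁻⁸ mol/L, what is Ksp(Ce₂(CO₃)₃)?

Ce₂(CO₃)₃(s) ⇌ 2 Ce³⁺(aq) + 3 CO₃²⁻(aq)
For each mole of Ce₂(CO₃)₃ that dissolves per liter, [Ce³⁺] = 2s and [CO₃²⁻] = 3s; let s denote this solubility.
Ksp = [Ce³⁺]^2[CO₃²⁻]^3 = (2s)^2 · (3s)^3 = 108s^5
Ksp = 108 × (5.0×10⁻⁸)^5 = 3.4×10⁻³⁵

Ksp = 3.4×10⁻³⁵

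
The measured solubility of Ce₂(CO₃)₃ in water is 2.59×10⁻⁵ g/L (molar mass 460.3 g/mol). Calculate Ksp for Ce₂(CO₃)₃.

s = (2.59×10⁻⁵ g L⁻¹)/(460.3 g mol⁻¹) = 5.6268×10⁻⁸ M
Ce₂(CO₃)₃(s) ⇌ 2 Ce³⁺(aq) + 3 CO₃²⁻(aq)
With molar solubility s: [Ce³⁺] = 2s, [CO₃²⁻] = 3s.
Ksp = [Ce³⁺]^2[CO₃²⁻]^3 = (2s)^2 · (3s)^3 = 108s^5
Ksp = 108 × (5.6268×10⁻⁸)^5 = 6.09×10⁻³⁵

Ksp = 6.09×10⁻³⁵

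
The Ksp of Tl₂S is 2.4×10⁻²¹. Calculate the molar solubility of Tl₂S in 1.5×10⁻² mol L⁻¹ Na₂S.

Tl₂S(s) ⇌ 2 Tl⁺(aq) + S²⁻(aq)
Let s be the solubility of Tl₂S here. The common ion gives [S²⁻] ≈ 1.5×10⁻² mol L⁻¹, and [Tl⁺] = 2s.
Ksp = [Tl⁺]^2[S²⁻] = (2s)^2(1.5×10⁻²)
(2s)^2 = 2.4×10⁻²¹ / (1.5×10⁻²) = 1.6×10⁻¹⁹
s = 2.0×10⁻¹⁰ mol L⁻¹

2.0×10⁻¹⁰ M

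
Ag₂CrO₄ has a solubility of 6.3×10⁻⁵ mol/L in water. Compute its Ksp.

Ksp = 1.0×10⁻¹²

Ag₂CrO₄(s) ⇌ 2 Ag⁺(aq) + CrO₄²⁻(aq)
With molar solubility s: [Ag⁺] = 2s, [CrO₄²⁻] = s.
Ksp = [Ag⁺]^2[CrO₄²⁻] = (2s)^2 · s = 4s^3
Ksp = 4 × (6.3×10⁻⁵)^3 = 1.0×10⁻¹²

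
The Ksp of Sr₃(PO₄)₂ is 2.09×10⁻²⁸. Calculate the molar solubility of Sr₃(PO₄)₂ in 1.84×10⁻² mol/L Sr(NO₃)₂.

2.90×10⁻¹² M

Sr₃(PO₄)₂(s) ⇌ 3 Sr²⁺(aq) + 2 PO₄³⁻(aq)
Let s be the solubility of Sr₃(PO₄)₂ here. The common ion gives [Sr²⁺] ≈ 1.84×10⁻² mol/L, and [PO₄³⁻] = 2s.
Ksp = [Sr²⁺]^3[PO₄³⁻]^2 = (1.84×10⁻²)^3(2s)^2
(2s)^2 = 2.09×10⁻²⁸ / (1.84×10⁻²)^3 = 3.36×10⁻²³
s = 2.90×10⁻¹² mol/L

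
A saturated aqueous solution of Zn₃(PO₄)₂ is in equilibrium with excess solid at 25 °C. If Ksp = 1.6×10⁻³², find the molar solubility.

1.7×10⁻⁷ M

Zn₃(PO₄)₂(s) ⇌ 3 Zn²⁺(aq) + 2 PO₄³⁻(aq)
Let s be the molar solubility. Then [Zn²⁺] = 3s and [PO₄³⁻] = 2s.
Ksp = [Zn²⁺]^3[PO₄³⁻]^2 = (3s)^3 · (2s)^2 = 108s^5
108s^5 = 1.6×10⁻³²  ⇒  s^5 = 1.5×10⁻³⁴
s = (1.5×10⁻³⁴)^(1/5) = 1.7×10⁻⁷ mol L⁻¹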